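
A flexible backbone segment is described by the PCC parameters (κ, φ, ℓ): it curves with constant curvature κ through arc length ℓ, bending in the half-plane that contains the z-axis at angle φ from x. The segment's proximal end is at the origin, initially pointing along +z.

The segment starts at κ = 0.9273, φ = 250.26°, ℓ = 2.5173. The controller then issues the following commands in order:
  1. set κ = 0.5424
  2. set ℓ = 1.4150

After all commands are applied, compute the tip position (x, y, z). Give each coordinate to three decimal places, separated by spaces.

initial: κ=0.9273, φ=250.26°, ℓ=2.5173
cmd 1: set κ=0.5424 → (κ,φ,ℓ)=(0.5424,250.26°,2.5173) → tip=(-0.4957,-1.3814,1.8049)
cmd 2: set ℓ=1.4150 → (κ,φ,ℓ)=(0.5424,250.26°,1.4150) → tip=(-0.1746,-0.4865,1.2801)

-0.175 -0.486 1.280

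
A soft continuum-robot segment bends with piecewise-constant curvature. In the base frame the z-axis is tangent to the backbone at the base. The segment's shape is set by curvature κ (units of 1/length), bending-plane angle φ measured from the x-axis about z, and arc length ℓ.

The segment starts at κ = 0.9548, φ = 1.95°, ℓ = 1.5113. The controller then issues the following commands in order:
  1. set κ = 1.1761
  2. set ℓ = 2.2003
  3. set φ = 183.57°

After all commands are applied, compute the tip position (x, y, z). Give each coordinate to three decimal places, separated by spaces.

initial: κ=0.9548, φ=1.95°, ℓ=1.5113
cmd 1: set κ=1.1761 → (κ,φ,ℓ)=(1.1761,1.95°,1.5113) → tip=(1.0241,0.0349,0.8322)
cmd 2: set ℓ=2.2003 → (κ,φ,ℓ)=(1.1761,1.95°,2.2003) → tip=(1.5725,0.0535,0.4472)
cmd 3: set φ=183.57° → (κ,φ,ℓ)=(1.1761,183.57°,2.2003) → tip=(-1.5704,-0.0980,0.4472)

-1.570 -0.098 0.447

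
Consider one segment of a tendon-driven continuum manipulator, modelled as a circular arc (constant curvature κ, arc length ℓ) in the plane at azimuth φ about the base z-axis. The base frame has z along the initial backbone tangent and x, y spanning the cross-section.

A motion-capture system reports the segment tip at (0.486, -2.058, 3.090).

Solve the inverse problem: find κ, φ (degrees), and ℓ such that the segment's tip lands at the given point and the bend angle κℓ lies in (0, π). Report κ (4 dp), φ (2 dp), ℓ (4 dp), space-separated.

0.3017 283.29 3.9789

ρ = √(x²+y²) = √(0.486² + -2.058²) = 2.11461
φ = atan2(y, x) mod 360° = atan2(-2.058, 0.486) = 283.2871°
|p|² = ρ² + z² = 2.11461² + 3.090² = 14.01966
κ = 2ρ / |p|² = 2×2.11461 / 14.01966 = 0.30166
θ = 2·atan2(ρ, z) = 2·atan2(2.11461, 3.090) = 1.20027 rad
ℓ = θ/κ = 1.20027/0.30166 = 3.97886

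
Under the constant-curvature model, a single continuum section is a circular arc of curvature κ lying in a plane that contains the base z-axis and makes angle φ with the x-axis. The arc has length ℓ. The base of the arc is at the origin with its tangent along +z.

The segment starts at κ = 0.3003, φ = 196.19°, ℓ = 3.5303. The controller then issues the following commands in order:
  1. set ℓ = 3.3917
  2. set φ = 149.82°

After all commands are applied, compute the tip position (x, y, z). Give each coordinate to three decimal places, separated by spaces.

initial: κ=0.3003, φ=196.19°, ℓ=3.5303
cmd 1: set ℓ=3.3917 → (κ,φ,ℓ)=(0.3003,196.19°,3.3917) → tip=(-1.5202,-0.4414,2.8350)
cmd 2: set φ=149.82° → (κ,φ,ℓ)=(0.3003,149.82°,3.3917) → tip=(-1.3684,0.7958,2.8350)

-1.368 0.796 2.835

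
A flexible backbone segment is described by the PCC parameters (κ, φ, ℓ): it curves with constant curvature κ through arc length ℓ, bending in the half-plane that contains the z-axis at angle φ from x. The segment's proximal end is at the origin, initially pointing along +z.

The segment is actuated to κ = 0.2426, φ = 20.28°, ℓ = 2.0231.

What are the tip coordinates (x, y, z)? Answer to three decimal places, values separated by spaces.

θ = κ·ℓ = 0.2426 × 2.0231 = 0.49080 rad
ρ = (1 − cos θ)/κ = (1 − 0.88195)/0.2426 = 0.48659
z = sin θ / κ = 0.47134/0.2426 = 1.94285
x = ρ cos φ = 0.48659 × cos(20.28°) = 0.45642
y = ρ sin φ = 0.48659 × sin(20.28°) = 0.16865

0.456 0.169 1.943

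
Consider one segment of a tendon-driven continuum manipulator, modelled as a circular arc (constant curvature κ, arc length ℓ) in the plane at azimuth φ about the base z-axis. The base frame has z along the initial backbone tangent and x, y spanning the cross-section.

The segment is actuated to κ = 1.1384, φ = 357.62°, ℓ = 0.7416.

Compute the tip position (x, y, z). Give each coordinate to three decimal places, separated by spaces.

0.295 -0.012 0.657

θ = κ·ℓ = 1.1384 × 0.7416 = 0.84424 rad
ρ = (1 − cos θ)/κ = (1 − 0.66430)/1.1384 = 0.29489
z = sin θ / κ = 0.74746/1.1384 = 0.65659
x = ρ cos φ = 0.29489 × cos(357.62°) = 0.29463
y = ρ sin φ = 0.29489 × sin(357.62°) = -0.01225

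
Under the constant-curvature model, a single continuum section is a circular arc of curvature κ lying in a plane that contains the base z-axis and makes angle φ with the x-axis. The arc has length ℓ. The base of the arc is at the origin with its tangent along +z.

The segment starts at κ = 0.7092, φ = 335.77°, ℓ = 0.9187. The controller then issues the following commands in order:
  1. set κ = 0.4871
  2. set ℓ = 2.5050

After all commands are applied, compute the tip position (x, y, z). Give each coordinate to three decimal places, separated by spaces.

initial: κ=0.7092, φ=335.77°, ℓ=0.9187
cmd 1: set κ=0.4871 → (κ,φ,ℓ)=(0.4871,335.77°,0.9187) → tip=(0.1843,-0.0830,0.8883)
cmd 2: set ℓ=2.5050 → (κ,φ,ℓ)=(0.4871,335.77°,2.5050) → tip=(1.2291,-0.5532,1.9281)

1.229 -0.553 1.928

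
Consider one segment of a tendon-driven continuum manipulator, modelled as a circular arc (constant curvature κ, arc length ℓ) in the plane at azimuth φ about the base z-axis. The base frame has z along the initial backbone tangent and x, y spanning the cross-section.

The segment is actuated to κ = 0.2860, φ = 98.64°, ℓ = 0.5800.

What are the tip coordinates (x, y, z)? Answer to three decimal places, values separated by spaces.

θ = κ·ℓ = 0.2860 × 0.5800 = 0.16588 rad
ρ = (1 − cos θ)/κ = (1 − 0.98627)/0.2860 = 0.04799
z = sin θ / κ = 0.16512/0.2860 = 0.57734
x = ρ cos φ = 0.04799 × cos(98.64°) = -0.00721
y = ρ sin φ = 0.04799 × sin(98.64°) = 0.04745

-0.007 0.047 0.577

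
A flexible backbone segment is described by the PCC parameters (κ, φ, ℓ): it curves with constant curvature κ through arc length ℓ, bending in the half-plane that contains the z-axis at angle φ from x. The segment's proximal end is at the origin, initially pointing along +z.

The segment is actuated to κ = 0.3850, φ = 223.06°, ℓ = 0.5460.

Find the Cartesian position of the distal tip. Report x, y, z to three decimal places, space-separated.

θ = κ·ℓ = 0.3850 × 0.5460 = 0.21021 rad
ρ = (1 − cos θ)/κ = (1 − 0.97799)/0.3850 = 0.05718
z = sin θ / κ = 0.20867/0.3850 = 0.54199
x = ρ cos φ = 0.05718 × cos(223.06°) = -0.04178
y = ρ sin φ = 0.05718 × sin(223.06°) = -0.03904

-0.042 -0.039 0.542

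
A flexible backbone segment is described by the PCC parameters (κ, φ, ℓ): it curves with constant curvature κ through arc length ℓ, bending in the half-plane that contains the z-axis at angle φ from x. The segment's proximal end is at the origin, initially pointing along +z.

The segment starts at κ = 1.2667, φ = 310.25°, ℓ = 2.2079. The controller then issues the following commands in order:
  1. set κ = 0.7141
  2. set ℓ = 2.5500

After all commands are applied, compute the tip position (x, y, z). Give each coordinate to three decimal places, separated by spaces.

1.129 -1.333 1.357

initial: κ=1.2667, φ=310.25°, ℓ=2.2079
cmd 1: set κ=0.7141 → (κ,φ,ℓ)=(0.7141,310.25°,2.2079) → tip=(0.9101,-1.0751,1.4003)
cmd 2: set ℓ=2.5500 → (κ,φ,ℓ)=(0.7141,310.25°,2.5500) → tip=(1.1288,-1.3334,1.3568)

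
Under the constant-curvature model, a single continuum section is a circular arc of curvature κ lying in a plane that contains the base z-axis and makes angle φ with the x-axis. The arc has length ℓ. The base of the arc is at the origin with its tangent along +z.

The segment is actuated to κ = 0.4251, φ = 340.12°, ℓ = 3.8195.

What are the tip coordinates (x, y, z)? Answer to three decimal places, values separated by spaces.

2.329 -0.842 2.349

θ = κ·ℓ = 0.4251 × 3.8195 = 1.62367 rad
ρ = (1 − cos θ)/κ = (1 − -0.05285)/0.4251 = 2.47671
z = sin θ / κ = 0.99860/0.4251 = 2.34910
x = ρ cos φ = 2.47671 × cos(340.12°) = 2.32911
y = ρ sin φ = 2.47671 × sin(340.12°) = -0.84221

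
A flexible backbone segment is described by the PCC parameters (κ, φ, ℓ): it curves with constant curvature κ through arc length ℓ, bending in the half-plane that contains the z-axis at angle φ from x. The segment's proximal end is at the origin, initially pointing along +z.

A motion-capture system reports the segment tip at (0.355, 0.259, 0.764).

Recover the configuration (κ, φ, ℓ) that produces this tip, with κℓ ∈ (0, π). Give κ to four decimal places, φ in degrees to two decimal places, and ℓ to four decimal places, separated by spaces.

1.1314 36.11 0.9227

ρ = √(x²+y²) = √(0.355² + 0.259²) = 0.43944
φ = atan2(y, x) mod 360° = atan2(0.259, 0.355) = 36.1136°
|p|² = ρ² + z² = 0.43944² + 0.764² = 0.77680
κ = 2ρ / |p|² = 2×0.43944 / 0.77680 = 1.13140
θ = 2·atan2(ρ, z) = 2·atan2(0.43944, 0.764) = 1.04394 rad
ℓ = θ/κ = 1.04394/1.13140 = 0.92270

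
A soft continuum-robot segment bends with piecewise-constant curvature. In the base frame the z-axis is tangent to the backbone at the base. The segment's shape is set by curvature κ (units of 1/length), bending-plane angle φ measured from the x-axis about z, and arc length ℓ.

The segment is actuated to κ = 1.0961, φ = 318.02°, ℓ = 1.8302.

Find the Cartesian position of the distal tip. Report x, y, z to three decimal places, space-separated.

0.964 -0.868 0.827

θ = κ·ℓ = 1.0961 × 1.8302 = 2.00608 rad
ρ = (1 − cos θ)/κ = (1 − -0.42167)/1.0961 = 1.29703
z = sin θ / κ = 0.90675/1.0961 = 0.82725
x = ρ cos φ = 1.29703 × cos(318.02°) = 0.96418
y = ρ sin φ = 1.29703 × sin(318.02°) = -0.86754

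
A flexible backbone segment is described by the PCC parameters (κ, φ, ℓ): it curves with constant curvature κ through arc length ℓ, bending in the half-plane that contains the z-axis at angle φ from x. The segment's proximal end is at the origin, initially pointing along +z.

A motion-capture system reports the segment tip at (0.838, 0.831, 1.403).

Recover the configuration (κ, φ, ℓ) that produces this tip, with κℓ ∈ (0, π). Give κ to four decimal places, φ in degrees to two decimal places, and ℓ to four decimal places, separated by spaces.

0.7022 44.76 1.9918

ρ = √(x²+y²) = √(0.838² + 0.831²) = 1.18017
φ = atan2(y, x) mod 360° = atan2(0.831, 0.838) = 44.7597°
|p|² = ρ² + z² = 1.18017² + 1.403² = 3.36121
κ = 2ρ / |p|² = 2×1.18017 / 3.36121 = 0.70223
θ = 2·atan2(ρ, z) = 2·atan2(1.18017, 1.403) = 1.39870 rad
ℓ = θ/κ = 1.39870/0.70223 = 1.99180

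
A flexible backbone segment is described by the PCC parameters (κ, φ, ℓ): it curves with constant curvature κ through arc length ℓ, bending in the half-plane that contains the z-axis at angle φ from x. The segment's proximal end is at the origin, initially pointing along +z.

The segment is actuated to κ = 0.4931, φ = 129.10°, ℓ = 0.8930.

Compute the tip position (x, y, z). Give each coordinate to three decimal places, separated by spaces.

-0.122 0.150 0.864

θ = κ·ℓ = 0.4931 × 0.8930 = 0.44034 rad
ρ = (1 − cos θ)/κ = (1 − 0.90461)/0.4931 = 0.19345
z = sin θ / κ = 0.42625/0.4931 = 0.86442
x = ρ cos φ = 0.19345 × cos(129.10°) = -0.12201
y = ρ sin φ = 0.19345 × sin(129.10°) = 0.15013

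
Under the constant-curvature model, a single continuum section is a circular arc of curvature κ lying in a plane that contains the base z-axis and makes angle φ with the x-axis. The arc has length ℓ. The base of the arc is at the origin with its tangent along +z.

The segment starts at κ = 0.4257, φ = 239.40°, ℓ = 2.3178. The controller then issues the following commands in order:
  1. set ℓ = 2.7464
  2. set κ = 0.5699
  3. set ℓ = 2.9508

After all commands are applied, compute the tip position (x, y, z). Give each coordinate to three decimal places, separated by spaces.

initial: κ=0.4257, φ=239.40°, ℓ=2.3178
cmd 1: set ℓ=2.7464 → (κ,φ,ℓ)=(0.4257,239.40°,2.7464) → tip=(-0.7283,-1.2315,2.1621)
cmd 2: set κ=0.5699 → (κ,φ,ℓ)=(0.5699,239.40°,2.7464) → tip=(-0.8882,-1.5018,1.7547)
cmd 3: set ℓ=2.9508 → (κ,φ,ℓ)=(0.5699,239.40°,2.9508) → tip=(-0.9920,-1.6774,1.7439)

-0.992 -1.677 1.744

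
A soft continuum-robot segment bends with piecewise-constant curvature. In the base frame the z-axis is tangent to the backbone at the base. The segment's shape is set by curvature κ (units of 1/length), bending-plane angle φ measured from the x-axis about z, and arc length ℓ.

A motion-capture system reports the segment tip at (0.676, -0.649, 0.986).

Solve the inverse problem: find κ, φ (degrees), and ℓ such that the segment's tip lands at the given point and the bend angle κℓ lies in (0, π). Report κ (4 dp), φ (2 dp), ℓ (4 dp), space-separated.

1.0129 316.17 1.5006

ρ = √(x²+y²) = √(0.676² + -0.649²) = 0.93711
φ = atan2(y, x) mod 360° = atan2(-0.649, 0.676) = 316.1674°
|p|² = ρ² + z² = 0.93711² + 0.986² = 1.85037
κ = 2ρ / |p|² = 2×0.93711 / 1.85037 = 1.01289
θ = 2·atan2(ρ, z) = 2·atan2(0.93711, 0.986) = 1.51996 rad
ℓ = θ/κ = 1.51996/1.01289 = 1.50062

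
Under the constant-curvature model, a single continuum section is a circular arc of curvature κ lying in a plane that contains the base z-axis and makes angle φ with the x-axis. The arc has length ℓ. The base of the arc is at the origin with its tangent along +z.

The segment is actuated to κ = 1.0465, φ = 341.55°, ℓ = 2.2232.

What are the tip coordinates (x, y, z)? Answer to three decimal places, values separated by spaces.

1.528 -0.510 0.695

θ = κ·ℓ = 1.0465 × 2.2232 = 2.32658 rad
ρ = (1 − cos θ)/κ = (1 − -0.68586)/1.0465 = 1.61095
z = sin θ / κ = 0.72774/1.0465 = 0.69540
x = ρ cos φ = 1.61095 × cos(341.55°) = 1.52815
y = ρ sin φ = 1.61095 × sin(341.55°) = -0.50983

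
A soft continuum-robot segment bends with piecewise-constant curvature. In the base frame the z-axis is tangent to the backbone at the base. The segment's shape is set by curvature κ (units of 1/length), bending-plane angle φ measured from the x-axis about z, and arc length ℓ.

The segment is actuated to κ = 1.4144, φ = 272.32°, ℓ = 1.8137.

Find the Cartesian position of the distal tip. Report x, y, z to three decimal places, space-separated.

0.053 -1.299 0.385

θ = κ·ℓ = 1.4144 × 1.8137 = 2.56530 rad
ρ = (1 − cos θ)/κ = (1 − -0.83849)/1.4144 = 1.29984
z = sin θ / κ = 0.54492/1.4144 = 0.38527
x = ρ cos φ = 1.29984 × cos(272.32°) = 0.05262
y = ρ sin φ = 1.29984 × sin(272.32°) = -1.29877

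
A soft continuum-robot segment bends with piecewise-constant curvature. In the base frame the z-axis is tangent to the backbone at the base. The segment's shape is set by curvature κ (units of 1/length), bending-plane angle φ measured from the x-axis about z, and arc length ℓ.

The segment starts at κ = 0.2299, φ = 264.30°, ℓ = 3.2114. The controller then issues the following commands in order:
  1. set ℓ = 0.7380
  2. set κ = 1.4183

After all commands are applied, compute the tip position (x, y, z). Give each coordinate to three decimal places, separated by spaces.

-0.035 -0.350 0.610

initial: κ=0.2299, φ=264.30°, ℓ=3.2114
cmd 1: set ℓ=0.7380 → (κ,φ,ℓ)=(0.2299,264.30°,0.7380) → tip=(-0.0062,-0.0621,0.7345)
cmd 2: set κ=1.4183 → (κ,φ,ℓ)=(1.4183,264.30°,0.7380) → tip=(-0.0350,-0.3505,0.6104)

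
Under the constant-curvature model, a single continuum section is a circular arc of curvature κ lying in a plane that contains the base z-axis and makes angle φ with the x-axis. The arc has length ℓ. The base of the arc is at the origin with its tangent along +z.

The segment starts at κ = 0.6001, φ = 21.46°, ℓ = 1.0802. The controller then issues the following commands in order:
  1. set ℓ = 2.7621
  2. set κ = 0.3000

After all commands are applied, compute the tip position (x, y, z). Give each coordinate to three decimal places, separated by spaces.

initial: κ=0.6001, φ=21.46°, ℓ=1.0802
cmd 1: set ℓ=2.7621 → (κ,φ,ℓ)=(0.6001,21.46°,2.7621) → tip=(1.6852,0.6625,1.6601)
cmd 2: set κ=0.3000 → (κ,φ,ℓ)=(0.3000,21.46°,2.7621) → tip=(1.0055,0.3953,2.4567)

1.005 0.395 2.457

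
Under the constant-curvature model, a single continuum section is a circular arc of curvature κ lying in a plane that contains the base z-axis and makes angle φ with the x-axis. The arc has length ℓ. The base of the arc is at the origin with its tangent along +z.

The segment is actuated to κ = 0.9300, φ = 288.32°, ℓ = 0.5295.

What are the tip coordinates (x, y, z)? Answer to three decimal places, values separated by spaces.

θ = κ·ℓ = 0.9300 × 0.5295 = 0.49244 rad
ρ = (1 − cos θ)/κ = (1 − 0.88118)/0.9300 = 0.12776
z = sin θ / κ = 0.47277/0.9300 = 0.50836
x = ρ cos φ = 0.12776 × cos(288.32°) = 0.04016
y = ρ sin φ = 0.12776 × sin(288.32°) = -0.12128

0.040 -0.121 0.508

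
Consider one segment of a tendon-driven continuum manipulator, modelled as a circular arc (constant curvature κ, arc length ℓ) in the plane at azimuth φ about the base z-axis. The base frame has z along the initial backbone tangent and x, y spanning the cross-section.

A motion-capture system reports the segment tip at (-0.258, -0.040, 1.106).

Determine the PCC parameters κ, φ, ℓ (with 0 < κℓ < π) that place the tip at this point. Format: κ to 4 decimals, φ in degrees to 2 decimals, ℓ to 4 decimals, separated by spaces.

ρ = √(x²+y²) = √(-0.258² + -0.040²) = 0.26108
φ = atan2(y, x) mod 360° = atan2(-0.040, -0.258) = 188.8129°
|p|² = ρ² + z² = 0.26108² + 1.106² = 1.29140
κ = 2ρ / |p|² = 2×0.26108 / 1.29140 = 0.40434
θ = 2·atan2(ρ, z) = 2·atan2(0.26108, 1.106) = 0.46363 rad
ℓ = θ/κ = 0.46363/0.40434 = 1.14664

0.4043 188.81 1.1466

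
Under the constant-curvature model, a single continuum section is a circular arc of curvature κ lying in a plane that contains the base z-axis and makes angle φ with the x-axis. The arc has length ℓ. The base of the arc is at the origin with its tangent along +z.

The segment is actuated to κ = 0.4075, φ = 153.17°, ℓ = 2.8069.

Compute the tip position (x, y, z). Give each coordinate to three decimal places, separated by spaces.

θ = κ·ℓ = 0.4075 × 2.8069 = 1.14381 rad
ρ = (1 − cos θ)/κ = (1 − 0.41413)/0.4075 = 1.43772
z = sin θ / κ = 0.91022/0.4075 = 2.23367
x = ρ cos φ = 1.43772 × cos(153.17°) = -1.28295
y = ρ sin φ = 1.43772 × sin(153.17°) = 0.64891

-1.283 0.649 2.234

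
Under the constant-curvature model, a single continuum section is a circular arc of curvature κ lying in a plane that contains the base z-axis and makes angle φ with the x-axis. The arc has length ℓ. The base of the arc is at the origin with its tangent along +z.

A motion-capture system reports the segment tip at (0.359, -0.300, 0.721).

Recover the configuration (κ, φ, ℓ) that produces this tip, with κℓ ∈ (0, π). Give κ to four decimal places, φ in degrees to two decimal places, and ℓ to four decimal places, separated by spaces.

1.2666 320.12 0.9088

ρ = √(x²+y²) = √(0.359² + -0.300²) = 0.46785
φ = atan2(y, x) mod 360° = atan2(-0.300, 0.359) = 320.1160°
|p|² = ρ² + z² = 0.46785² + 0.721² = 0.73872
κ = 2ρ / |p|² = 2×0.46785 / 0.73872 = 1.26664
θ = 2·atan2(ρ, z) = 2·atan2(0.46785, 0.721) = 1.15118 rad
ℓ = θ/κ = 1.15118/1.26664 = 0.90885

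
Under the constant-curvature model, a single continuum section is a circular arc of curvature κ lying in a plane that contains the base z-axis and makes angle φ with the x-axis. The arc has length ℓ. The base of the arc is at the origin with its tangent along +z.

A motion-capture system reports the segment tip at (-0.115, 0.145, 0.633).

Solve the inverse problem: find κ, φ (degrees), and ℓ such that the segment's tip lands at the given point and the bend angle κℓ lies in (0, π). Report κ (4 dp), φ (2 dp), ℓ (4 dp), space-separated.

0.8510 128.42 0.6685

ρ = √(x²+y²) = √(-0.115² + 0.145²) = 0.18507
φ = atan2(y, x) mod 360° = atan2(0.145, -0.115) = 128.4181°
|p|² = ρ² + z² = 0.18507² + 0.633² = 0.43494
κ = 2ρ / |p|² = 2×0.18507 / 0.43494 = 0.85100
θ = 2·atan2(ρ, z) = 2·atan2(0.18507, 0.633) = 0.56888 rad
ℓ = θ/κ = 0.56888/0.85100 = 0.66848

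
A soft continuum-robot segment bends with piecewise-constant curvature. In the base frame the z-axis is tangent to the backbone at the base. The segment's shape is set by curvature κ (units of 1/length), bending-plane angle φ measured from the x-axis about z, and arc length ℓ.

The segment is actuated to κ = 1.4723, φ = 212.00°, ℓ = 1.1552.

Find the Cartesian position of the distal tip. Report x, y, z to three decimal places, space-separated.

-0.651 -0.407 0.673

θ = κ·ℓ = 1.4723 × 1.1552 = 1.70080 rad
ρ = (1 − cos θ)/κ = (1 − -0.12964)/1.4723 = 0.76726
z = sin θ / κ = 0.99156/1.4723 = 0.67348
x = ρ cos φ = 0.76726 × cos(212.00°) = -0.65067
y = ρ sin φ = 0.76726 × sin(212.00°) = -0.40659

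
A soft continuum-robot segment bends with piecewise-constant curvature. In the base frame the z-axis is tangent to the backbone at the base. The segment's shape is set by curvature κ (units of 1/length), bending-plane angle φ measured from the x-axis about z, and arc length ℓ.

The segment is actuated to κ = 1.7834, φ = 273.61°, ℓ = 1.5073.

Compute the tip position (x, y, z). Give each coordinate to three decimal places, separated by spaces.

0.067 -1.063 0.246

θ = κ·ℓ = 1.7834 × 1.5073 = 2.68812 rad
ρ = (1 − cos θ)/κ = (1 − -0.89893)/1.7834 = 1.06478
z = sin θ / κ = 0.43809/1.7834 = 0.24565
x = ρ cos φ = 1.06478 × cos(273.61°) = 0.06704
y = ρ sin φ = 1.06478 × sin(273.61°) = -1.06267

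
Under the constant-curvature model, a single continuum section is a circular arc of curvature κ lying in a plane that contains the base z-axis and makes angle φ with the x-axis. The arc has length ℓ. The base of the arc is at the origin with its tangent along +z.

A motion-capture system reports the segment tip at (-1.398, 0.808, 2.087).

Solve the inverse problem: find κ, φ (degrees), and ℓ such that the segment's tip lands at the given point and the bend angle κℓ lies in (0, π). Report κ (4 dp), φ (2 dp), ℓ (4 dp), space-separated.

0.4638 149.97 2.8395

ρ = √(x²+y²) = √(-1.398² + 0.808²) = 1.61470
φ = atan2(y, x) mod 360° = atan2(0.808, -1.398) = 149.9734°
|p|² = ρ² + z² = 1.61470² + 2.087² = 6.96284
κ = 2ρ / |p|² = 2×1.61470 / 6.96284 = 0.46381
θ = 2·atan2(ρ, z) = 2·atan2(1.61470, 2.087) = 1.31699 rad
ℓ = θ/κ = 1.31699/0.46381 = 2.83953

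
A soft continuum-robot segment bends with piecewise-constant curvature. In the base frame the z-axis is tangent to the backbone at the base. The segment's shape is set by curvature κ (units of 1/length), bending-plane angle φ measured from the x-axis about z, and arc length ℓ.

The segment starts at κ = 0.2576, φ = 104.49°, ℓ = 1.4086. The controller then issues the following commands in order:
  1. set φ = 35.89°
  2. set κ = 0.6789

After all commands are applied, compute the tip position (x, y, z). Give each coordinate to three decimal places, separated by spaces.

initial: κ=0.2576, φ=104.49°, ℓ=1.4086
cmd 1: set φ=35.89° → (κ,φ,ℓ)=(0.2576,35.89°,1.4086) → tip=(0.2048,0.1482,1.3779)
cmd 2: set κ=0.6789 → (κ,φ,ℓ)=(0.6789,35.89°,1.4086) → tip=(0.5053,0.3657,1.2035)

0.505 0.366 1.204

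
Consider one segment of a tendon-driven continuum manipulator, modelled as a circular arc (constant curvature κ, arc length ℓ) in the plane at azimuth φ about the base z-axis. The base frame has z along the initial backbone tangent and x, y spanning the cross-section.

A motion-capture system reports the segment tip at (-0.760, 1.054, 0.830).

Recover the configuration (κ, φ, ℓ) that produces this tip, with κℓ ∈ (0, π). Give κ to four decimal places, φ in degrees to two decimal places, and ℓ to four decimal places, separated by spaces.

1.0931 125.79 1.8339

ρ = √(x²+y²) = √(-0.760² + 1.054²) = 1.29943
φ = atan2(y, x) mod 360° = atan2(1.054, -0.760) = 125.7940°
|p|² = ρ² + z² = 1.29943² + 0.830² = 2.37742
κ = 2ρ / |p|² = 2×1.29943 / 2.37742 = 1.09314
θ = 2·atan2(ρ, z) = 2·atan2(1.29943, 0.830) = 2.00475 rad
ℓ = θ/κ = 2.00475/1.09314 = 1.83393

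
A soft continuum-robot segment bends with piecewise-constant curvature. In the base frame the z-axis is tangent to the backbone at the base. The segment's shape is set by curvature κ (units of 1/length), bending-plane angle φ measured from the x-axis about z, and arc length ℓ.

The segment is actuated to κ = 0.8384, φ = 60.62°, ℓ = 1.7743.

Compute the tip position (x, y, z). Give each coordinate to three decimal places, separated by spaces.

0.537 0.953 1.189

θ = κ·ℓ = 0.8384 × 1.7743 = 1.48757 rad
ρ = (1 − cos θ)/κ = (1 − 0.08313)/0.8384 = 1.09360
z = sin θ / κ = 0.99654/0.8384 = 1.18862
x = ρ cos φ = 1.09360 × cos(60.62°) = 0.53652
y = ρ sin φ = 1.09360 × sin(60.62°) = 0.95295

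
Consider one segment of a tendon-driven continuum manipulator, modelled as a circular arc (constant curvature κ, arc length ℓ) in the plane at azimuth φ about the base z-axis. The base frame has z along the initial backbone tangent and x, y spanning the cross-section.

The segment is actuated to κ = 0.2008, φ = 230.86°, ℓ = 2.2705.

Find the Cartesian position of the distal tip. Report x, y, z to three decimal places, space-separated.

θ = κ·ℓ = 0.2008 × 2.2705 = 0.45592 rad
ρ = (1 − cos θ)/κ = (1 − 0.89786)/0.2008 = 0.50868
z = sin θ / κ = 0.44029/0.2008 = 2.19266
x = ρ cos φ = 0.50868 × cos(230.86°) = -0.32108
y = ρ sin φ = 0.50868 × sin(230.86°) = -0.39453

-0.321 -0.395 2.193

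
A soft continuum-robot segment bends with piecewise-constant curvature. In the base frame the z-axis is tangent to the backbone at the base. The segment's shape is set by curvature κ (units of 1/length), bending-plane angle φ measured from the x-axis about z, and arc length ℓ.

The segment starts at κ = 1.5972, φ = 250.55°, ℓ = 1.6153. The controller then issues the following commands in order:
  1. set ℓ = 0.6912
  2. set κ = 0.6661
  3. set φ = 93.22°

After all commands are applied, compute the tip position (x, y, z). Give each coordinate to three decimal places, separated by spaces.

initial: κ=1.5972, φ=250.55°, ℓ=1.6153
cmd 1: set ℓ=0.6912 → (κ,φ,ℓ)=(1.5972,250.55°,0.6912) → tip=(-0.1147,-0.3247,0.5591)
cmd 2: set κ=0.6661 → (κ,φ,ℓ)=(0.6661,250.55°,0.6912) → tip=(-0.0521,-0.1474,0.6670)
cmd 3: set φ=93.22° → (κ,φ,ℓ)=(0.6661,93.22°,0.6912) → tip=(-0.0088,0.1561,0.6670)

-0.009 0.156 0.667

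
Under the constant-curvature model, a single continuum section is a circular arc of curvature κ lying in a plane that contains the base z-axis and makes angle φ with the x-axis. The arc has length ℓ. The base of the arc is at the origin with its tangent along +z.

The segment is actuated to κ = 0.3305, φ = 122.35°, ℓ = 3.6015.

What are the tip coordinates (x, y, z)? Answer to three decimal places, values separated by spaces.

θ = κ·ℓ = 0.3305 × 3.6015 = 1.19030 rad
ρ = (1 − cos θ)/κ = (1 − 0.37139)/0.3305 = 1.90201
z = sin θ / κ = 0.92848/0.3305 = 2.80932
x = ρ cos φ = 1.90201 × cos(122.35°) = -1.01775
y = ρ sin φ = 1.90201 × sin(122.35°) = 1.60681

-1.018 1.607 2.809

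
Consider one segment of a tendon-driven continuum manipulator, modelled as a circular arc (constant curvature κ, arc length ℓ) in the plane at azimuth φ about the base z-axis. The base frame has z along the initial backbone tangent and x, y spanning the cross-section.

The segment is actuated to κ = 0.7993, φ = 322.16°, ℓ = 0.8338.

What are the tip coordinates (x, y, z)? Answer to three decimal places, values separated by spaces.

θ = κ·ℓ = 0.7993 × 0.8338 = 0.66646 rad
ρ = (1 − cos θ)/κ = (1 − 0.78602)/0.7993 = 0.26771
z = sin θ / κ = 0.61820/0.7993 = 0.77343
x = ρ cos φ = 0.26771 × cos(322.16°) = 0.21142
y = ρ sin φ = 0.26771 × sin(322.16°) = -0.16423

0.211 -0.164 0.773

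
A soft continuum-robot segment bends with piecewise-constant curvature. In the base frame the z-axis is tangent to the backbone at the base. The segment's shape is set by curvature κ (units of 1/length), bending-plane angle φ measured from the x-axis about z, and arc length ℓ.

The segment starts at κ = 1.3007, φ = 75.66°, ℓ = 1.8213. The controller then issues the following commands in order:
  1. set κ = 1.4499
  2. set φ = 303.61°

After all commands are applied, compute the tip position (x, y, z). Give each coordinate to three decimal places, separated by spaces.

0.717 -1.078 0.331

initial: κ=1.3007, φ=75.66°, ℓ=1.8213
cmd 1: set κ=1.4499 → (κ,φ,ℓ)=(1.4499,75.66°,1.8213) → tip=(0.3207,1.2543,0.3312)
cmd 2: set φ=303.61° → (κ,φ,ℓ)=(1.4499,303.61°,1.8213) → tip=(0.7167,-1.0782,0.3312)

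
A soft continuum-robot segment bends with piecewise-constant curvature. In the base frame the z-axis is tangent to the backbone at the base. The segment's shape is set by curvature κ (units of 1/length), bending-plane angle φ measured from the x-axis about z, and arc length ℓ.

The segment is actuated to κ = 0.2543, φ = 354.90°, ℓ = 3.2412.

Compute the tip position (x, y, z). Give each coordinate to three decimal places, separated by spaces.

1.257 -0.112 2.886

θ = κ·ℓ = 0.2543 × 3.2412 = 0.82424 rad
ρ = (1 − cos θ)/κ = (1 − 0.67912)/0.2543 = 1.26183
z = sin θ / κ = 0.73403/0.2543 = 2.88647
x = ρ cos φ = 1.26183 × cos(354.90°) = 1.25683
y = ρ sin φ = 1.26183 × sin(354.90°) = -0.11217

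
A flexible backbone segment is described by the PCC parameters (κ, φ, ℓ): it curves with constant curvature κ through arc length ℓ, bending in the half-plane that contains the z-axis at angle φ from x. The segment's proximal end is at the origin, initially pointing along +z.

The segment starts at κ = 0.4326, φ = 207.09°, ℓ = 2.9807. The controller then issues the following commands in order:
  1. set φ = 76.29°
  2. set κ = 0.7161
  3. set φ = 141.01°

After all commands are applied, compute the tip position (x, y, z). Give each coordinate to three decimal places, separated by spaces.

-1.665 1.348 1.180

initial: κ=0.4326, φ=207.09°, ℓ=2.9807
cmd 1: set φ=76.29° → (κ,φ,ℓ)=(0.4326,76.29°,2.9807) → tip=(0.3958,1.6222,2.2207)
cmd 2: set κ=0.7161 → (κ,φ,ℓ)=(0.7161,76.29°,2.9807) → tip=(0.5078,2.0815,1.1804)
cmd 3: set φ=141.01° → (κ,φ,ℓ)=(0.7161,141.01°,2.9807) → tip=(-1.6653,1.3481,1.1804)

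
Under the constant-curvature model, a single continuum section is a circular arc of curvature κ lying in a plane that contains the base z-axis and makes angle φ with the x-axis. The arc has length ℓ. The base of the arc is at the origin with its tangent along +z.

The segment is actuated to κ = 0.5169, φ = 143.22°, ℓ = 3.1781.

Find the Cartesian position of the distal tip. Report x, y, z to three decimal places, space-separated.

-1.661 1.242 1.930

θ = κ·ℓ = 0.5169 × 3.1781 = 1.64276 rad
ρ = (1 − cos θ)/κ = (1 − -0.07190)/0.5169 = 2.07371
z = sin θ / κ = 0.99741/0.5169 = 1.92960
x = ρ cos φ = 2.07371 × cos(143.22°) = -1.66092
y = ρ sin φ = 2.07371 × sin(143.22°) = 1.24162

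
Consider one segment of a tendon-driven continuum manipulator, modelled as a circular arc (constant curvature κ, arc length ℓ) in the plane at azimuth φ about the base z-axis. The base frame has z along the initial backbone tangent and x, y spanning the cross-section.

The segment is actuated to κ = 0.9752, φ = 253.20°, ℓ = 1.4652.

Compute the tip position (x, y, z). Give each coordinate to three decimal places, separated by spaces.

θ = κ·ℓ = 0.9752 × 1.4652 = 1.42886 rad
ρ = (1 − cos θ)/κ = (1 − 0.14146)/0.9752 = 0.88038
z = sin θ / κ = 0.98994/0.9752 = 1.01512
x = ρ cos φ = 0.88038 × cos(253.20°) = -0.25446
y = ρ sin φ = 0.88038 × sin(253.20°) = -0.84280

-0.254 -0.843 1.015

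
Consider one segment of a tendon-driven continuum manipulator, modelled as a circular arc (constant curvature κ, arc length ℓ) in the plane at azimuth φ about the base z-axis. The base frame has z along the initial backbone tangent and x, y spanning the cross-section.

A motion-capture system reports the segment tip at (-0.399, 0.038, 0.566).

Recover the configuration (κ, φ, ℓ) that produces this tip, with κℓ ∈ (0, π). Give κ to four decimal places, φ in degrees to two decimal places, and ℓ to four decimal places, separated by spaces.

ρ = √(x²+y²) = √(-0.399² + 0.038²) = 0.40081
φ = atan2(y, x) mod 360° = atan2(0.038, -0.399) = 174.5597°
|p|² = ρ² + z² = 0.40081² + 0.566² = 0.48100
κ = 2ρ / |p|² = 2×0.40081 / 0.48100 = 1.66655
θ = 2·atan2(ρ, z) = 2·atan2(0.40081, 0.566) = 1.23233 rad
ℓ = θ/κ = 1.23233/1.66655 = 0.73945

1.6665 174.56 0.7395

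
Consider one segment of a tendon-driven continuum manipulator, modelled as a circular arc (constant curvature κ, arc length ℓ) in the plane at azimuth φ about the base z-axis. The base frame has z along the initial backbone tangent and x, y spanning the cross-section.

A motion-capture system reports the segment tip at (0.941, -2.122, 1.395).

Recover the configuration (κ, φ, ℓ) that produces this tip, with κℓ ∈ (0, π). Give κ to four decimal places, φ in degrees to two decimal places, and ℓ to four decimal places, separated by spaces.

ρ = √(x²+y²) = √(0.941² + -2.122²) = 2.32129
φ = atan2(y, x) mod 360° = atan2(-2.122, 0.941) = 293.9149°
|p|² = ρ² + z² = 2.32129² + 1.395² = 7.33439
κ = 2ρ / |p|² = 2×2.32129 / 7.33439 = 0.63299
θ = 2·atan2(ρ, z) = 2·atan2(2.32129, 1.395) = 2.05934 rad
ℓ = θ/κ = 2.05934/0.63299 = 3.25337

0.6330 293.91 3.2534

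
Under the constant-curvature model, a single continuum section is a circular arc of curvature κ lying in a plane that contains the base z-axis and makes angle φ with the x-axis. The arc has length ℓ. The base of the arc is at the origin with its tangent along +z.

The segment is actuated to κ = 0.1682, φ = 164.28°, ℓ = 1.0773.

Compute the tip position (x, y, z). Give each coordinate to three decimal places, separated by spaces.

θ = κ·ℓ = 0.1682 × 1.0773 = 0.18120 rad
ρ = (1 − cos θ)/κ = (1 − 0.98363)/0.1682 = 0.09734
z = sin θ / κ = 0.18021/0.1682 = 1.07141
x = ρ cos φ = 0.09734 × cos(164.28°) = -0.09370
y = ρ sin φ = 0.09734 × sin(164.28°) = 0.02637

-0.094 0.026 1.071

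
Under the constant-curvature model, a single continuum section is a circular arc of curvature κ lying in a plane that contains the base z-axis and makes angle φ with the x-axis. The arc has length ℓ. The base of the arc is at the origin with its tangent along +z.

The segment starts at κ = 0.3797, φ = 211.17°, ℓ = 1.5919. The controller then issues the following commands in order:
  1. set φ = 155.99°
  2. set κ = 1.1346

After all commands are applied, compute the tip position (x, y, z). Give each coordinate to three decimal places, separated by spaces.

-0.993 0.442 0.857

initial: κ=0.3797, φ=211.17°, ℓ=1.5919
cmd 1: set φ=155.99° → (κ,φ,ℓ)=(0.3797,155.99°,1.5919) → tip=(-0.4263,0.1899,1.4967)
cmd 2: set κ=1.1346 → (κ,φ,ℓ)=(1.1346,155.99°,1.5919) → tip=(-0.9929,0.4423,0.8571)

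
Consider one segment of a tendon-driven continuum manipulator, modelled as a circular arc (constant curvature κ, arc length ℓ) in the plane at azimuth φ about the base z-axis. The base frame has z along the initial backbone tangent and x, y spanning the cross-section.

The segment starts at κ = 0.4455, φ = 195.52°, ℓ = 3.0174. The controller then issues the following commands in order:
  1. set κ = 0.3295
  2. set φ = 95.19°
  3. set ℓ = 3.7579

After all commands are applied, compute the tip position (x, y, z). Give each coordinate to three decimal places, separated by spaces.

initial: κ=0.4455, φ=195.52°, ℓ=3.0174
cmd 1: set κ=0.3295 → (κ,φ,ℓ)=(0.3295,195.52°,3.0174) → tip=(-1.3301,-0.3694,2.5443)
cmd 2: set φ=95.19° → (κ,φ,ℓ)=(0.3295,95.19°,3.0174) → tip=(-0.1249,1.3748,2.5443)
cmd 3: set ℓ=3.7579 → (κ,φ,ℓ)=(0.3295,95.19°,3.7579) → tip=(-0.1849,2.0357,2.8686)

-0.185 2.036 2.869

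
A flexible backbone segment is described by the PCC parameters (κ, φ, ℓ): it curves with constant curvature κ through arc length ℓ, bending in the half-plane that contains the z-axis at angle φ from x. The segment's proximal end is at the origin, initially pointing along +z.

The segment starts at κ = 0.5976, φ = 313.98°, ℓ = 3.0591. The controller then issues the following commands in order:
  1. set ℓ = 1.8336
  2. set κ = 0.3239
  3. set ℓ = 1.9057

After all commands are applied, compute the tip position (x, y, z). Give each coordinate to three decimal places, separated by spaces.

initial: κ=0.5976, φ=313.98°, ℓ=3.0591
cmd 1: set ℓ=1.8336 → (κ,φ,ℓ)=(0.5976,313.98°,1.8336) → tip=(0.6305,-0.6534,1.4881)
cmd 2: set κ=0.3239 → (κ,φ,ℓ)=(0.3239,313.98°,1.8336) → tip=(0.3671,-0.3804,1.7277)
cmd 3: set ℓ=1.9057 → (κ,φ,ℓ)=(0.3239,313.98°,1.9057) → tip=(0.3956,-0.4100,1.7870)

0.396 -0.410 1.787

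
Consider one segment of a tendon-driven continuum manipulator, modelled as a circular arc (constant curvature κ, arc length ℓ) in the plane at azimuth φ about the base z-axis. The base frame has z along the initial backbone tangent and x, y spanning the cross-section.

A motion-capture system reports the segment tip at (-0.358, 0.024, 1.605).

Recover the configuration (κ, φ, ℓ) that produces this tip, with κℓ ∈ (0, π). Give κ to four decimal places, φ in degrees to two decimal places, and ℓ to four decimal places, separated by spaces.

0.2653 176.16 1.6580

ρ = √(x²+y²) = √(-0.358² + 0.024²) = 0.35880
φ = atan2(y, x) mod 360° = atan2(0.024, -0.358) = 176.1647°
|p|² = ρ² + z² = 0.35880² + 1.605² = 2.70477
κ = 2ρ / |p|² = 2×0.35880 / 2.70477 = 0.26531
θ = 2·atan2(ρ, z) = 2·atan2(0.35880, 1.605) = 0.43987 rad
ℓ = θ/κ = 0.43987/0.26531 = 1.65795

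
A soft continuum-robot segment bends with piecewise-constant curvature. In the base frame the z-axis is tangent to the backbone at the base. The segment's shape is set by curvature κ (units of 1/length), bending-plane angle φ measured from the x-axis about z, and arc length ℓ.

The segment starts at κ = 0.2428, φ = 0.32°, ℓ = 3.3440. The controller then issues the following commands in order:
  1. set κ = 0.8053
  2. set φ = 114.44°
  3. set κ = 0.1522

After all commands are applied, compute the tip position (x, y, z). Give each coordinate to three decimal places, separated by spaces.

initial: κ=0.2428, φ=0.32°, ℓ=3.3440
cmd 1: set κ=0.8053 → (κ,φ,ℓ)=(0.8053,0.32°,3.3440) → tip=(2.3606,0.0132,0.5386)
cmd 2: set φ=114.44° → (κ,φ,ℓ)=(0.8053,114.44°,3.3440) → tip=(-0.9767,2.1491,0.5386)
cmd 3: set κ=0.1522 → (κ,φ,ℓ)=(0.1522,114.44°,3.3440) → tip=(-0.3445,0.7581,3.2015)

-0.345 0.758 3.201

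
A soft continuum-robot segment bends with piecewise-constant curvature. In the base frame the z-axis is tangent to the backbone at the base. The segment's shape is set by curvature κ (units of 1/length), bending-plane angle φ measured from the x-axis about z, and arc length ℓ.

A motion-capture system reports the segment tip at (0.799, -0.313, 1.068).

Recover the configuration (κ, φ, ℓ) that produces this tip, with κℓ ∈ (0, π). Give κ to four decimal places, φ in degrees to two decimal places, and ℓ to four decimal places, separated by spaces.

0.9144 338.61 1.4805

ρ = √(x²+y²) = √(0.799² + -0.313²) = 0.85812
φ = atan2(y, x) mod 360° = atan2(-0.313, 0.799) = 338.6078°
|p|² = ρ² + z² = 0.85812² + 1.068² = 1.87699
κ = 2ρ / |p|² = 2×0.85812 / 1.87699 = 0.91436
θ = 2·atan2(ρ, z) = 2·atan2(0.85812, 1.068) = 1.35372 rad
ℓ = θ/κ = 1.35372/0.91436 = 1.48052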